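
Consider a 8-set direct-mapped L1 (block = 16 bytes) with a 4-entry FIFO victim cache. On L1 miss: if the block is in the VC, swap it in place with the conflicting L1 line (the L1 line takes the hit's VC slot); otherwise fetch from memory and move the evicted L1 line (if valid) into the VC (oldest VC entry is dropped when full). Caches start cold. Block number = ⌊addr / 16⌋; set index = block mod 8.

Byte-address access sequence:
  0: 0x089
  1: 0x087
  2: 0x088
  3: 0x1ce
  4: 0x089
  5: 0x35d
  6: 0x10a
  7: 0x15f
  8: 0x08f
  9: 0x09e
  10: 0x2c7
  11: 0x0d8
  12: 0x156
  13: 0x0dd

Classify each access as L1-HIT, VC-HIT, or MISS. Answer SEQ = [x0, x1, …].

0: 0x89 (blk 8, set 0) → MISS  vc=[]
1: 0x87 (blk 8, set 0) → L1-HIT  vc=[]
2: 0x88 (blk 8, set 0) → L1-HIT  vc=[]
3: 0x1ce (blk 28, set 4) → MISS  vc=[]
4: 0x89 (blk 8, set 0) → L1-HIT  vc=[]
5: 0x35d (blk 53, set 5) → MISS  vc=[]
6: 0x10a (blk 16, set 0) → MISS  vc=[8]
7: 0x15f (blk 21, set 5) → MISS  vc=[8, 53]
8: 0x8f (blk 8, set 0) → VC-HIT  vc=[16, 53]
9: 0x9e (blk 9, set 1) → MISS  vc=[16, 53]
10: 0x2c7 (blk 44, set 4) → MISS  vc=[16, 53, 28]
11: 0xd8 (blk 13, set 5) → MISS  vc=[16, 53, 28, 21]
12: 0x156 (blk 21, set 5) → VC-HIT  vc=[16, 53, 28, 13]
13: 0xdd (blk 13, set 5) → VC-HIT  vc=[16, 53, 28, 21]

SEQ = [MISS, L1-HIT, L1-HIT, MISS, L1-HIT, MISS, MISS, MISS, VC-HIT, MISS, MISS, MISS, VC-HIT, VC-HIT]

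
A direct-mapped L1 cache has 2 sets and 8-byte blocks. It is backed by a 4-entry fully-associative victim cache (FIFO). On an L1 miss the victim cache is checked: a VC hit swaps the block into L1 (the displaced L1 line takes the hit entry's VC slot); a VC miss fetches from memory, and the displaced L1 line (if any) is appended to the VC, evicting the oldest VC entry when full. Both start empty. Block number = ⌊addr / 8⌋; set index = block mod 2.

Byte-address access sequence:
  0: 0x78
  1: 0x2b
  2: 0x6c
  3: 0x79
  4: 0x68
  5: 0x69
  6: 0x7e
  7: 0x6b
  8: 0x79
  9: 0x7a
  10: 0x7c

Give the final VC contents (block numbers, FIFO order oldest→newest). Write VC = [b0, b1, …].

0: 0x78 (blk 15, set 1) → MISS  vc=[]
1: 0x2b (blk 5, set 1) → MISS  vc=[15]
2: 0x6c (blk 13, set 1) → MISS  vc=[15, 5]
3: 0x79 (blk 15, set 1) → VC-HIT  vc=[13, 5]
4: 0x68 (blk 13, set 1) → VC-HIT  vc=[15, 5]
5: 0x69 (blk 13, set 1) → L1-HIT  vc=[15, 5]
6: 0x7e (blk 15, set 1) → VC-HIT  vc=[13, 5]
7: 0x6b (blk 13, set 1) → VC-HIT  vc=[15, 5]
8: 0x79 (blk 15, set 1) → VC-HIT  vc=[13, 5]
9: 0x7a (blk 15, set 1) → L1-HIT  vc=[13, 5]
10: 0x7c (blk 15, set 1) → L1-HIT  vc=[13, 5]

VC = [13, 5]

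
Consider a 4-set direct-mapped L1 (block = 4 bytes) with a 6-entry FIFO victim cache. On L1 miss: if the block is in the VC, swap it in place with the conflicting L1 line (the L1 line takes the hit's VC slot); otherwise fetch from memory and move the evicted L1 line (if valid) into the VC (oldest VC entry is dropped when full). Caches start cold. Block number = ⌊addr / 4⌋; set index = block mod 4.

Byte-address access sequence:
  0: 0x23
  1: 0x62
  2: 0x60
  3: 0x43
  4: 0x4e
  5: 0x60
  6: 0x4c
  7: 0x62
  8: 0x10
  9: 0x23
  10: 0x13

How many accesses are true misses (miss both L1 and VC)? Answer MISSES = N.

  [0] addr=0x23 blk=8 s=0: MISS | VC []
  [1] addr=0x62 blk=24 s=0: MISS | VC [8]
  [2] addr=0x60 blk=24 s=0: L1-HIT | VC [8]
  [3] addr=0x43 blk=16 s=0: MISS | VC [8, 24]
  [4] addr=0x4e blk=19 s=3: MISS | VC [8, 24]
  [5] addr=0x60 blk=24 s=0: VC-HIT | VC [8, 16]
  [6] addr=0x4c blk=19 s=3: L1-HIT | VC [8, 16]
  [7] addr=0x62 blk=24 s=0: L1-HIT | VC [8, 16]
  [8] addr=0x10 blk=4 s=0: MISS | VC [8, 16, 24]
  [9] addr=0x23 blk=8 s=0: VC-HIT | VC [4, 16, 24]
  [10] addr=0x13 blk=4 s=0: VC-HIT | VC [8, 16, 24]

MISSES = 5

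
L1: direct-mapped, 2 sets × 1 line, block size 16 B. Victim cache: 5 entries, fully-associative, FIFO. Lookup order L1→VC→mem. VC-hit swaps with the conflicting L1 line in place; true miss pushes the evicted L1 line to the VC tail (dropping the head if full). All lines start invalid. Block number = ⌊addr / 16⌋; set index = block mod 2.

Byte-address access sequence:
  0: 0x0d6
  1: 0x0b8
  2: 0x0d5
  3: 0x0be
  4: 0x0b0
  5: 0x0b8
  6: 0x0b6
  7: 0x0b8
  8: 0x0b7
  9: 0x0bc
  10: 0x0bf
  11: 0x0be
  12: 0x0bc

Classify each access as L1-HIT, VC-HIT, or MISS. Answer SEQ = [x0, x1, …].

  [0] addr=0xd6 blk=13 s=1: MISS | VC []
  [1] addr=0xb8 blk=11 s=1: MISS | VC [13]
  [2] addr=0xd5 blk=13 s=1: VC-HIT | VC [11]
  [3] addr=0xbe blk=11 s=1: VC-HIT | VC [13]
  [4] addr=0xb0 blk=11 s=1: L1-HIT | VC [13]
  [5] addr=0xb8 blk=11 s=1: L1-HIT | VC [13]
  [6] addr=0xb6 blk=11 s=1: L1-HIT | VC [13]
  [7] addr=0xb8 blk=11 s=1: L1-HIT | VC [13]
  [8] addr=0xb7 blk=11 s=1: L1-HIT | VC [13]
  [9] addr=0xbc blk=11 s=1: L1-HIT | VC [13]
  [10] addr=0xbf blk=11 s=1: L1-HIT | VC [13]
  [11] addr=0xbe blk=11 s=1: L1-HIT | VC [13]
  [12] addr=0xbc blk=11 s=1: L1-HIT | VC [13]

SEQ = [MISS, MISS, VC-HIT, VC-HIT, L1-HIT, L1-HIT, L1-HIT, L1-HIT, L1-HIT, L1-HIT, L1-HIT, L1-HIT, L1-HIT]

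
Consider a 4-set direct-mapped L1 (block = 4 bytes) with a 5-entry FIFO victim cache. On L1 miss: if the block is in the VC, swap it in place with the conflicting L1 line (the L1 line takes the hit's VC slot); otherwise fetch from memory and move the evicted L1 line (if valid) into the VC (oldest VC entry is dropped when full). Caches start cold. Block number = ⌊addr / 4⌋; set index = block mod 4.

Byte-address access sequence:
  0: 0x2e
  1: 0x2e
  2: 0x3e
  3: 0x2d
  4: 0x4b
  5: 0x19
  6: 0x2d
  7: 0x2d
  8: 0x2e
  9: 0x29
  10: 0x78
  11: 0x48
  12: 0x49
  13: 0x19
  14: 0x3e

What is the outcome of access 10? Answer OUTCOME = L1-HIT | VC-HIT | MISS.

#0 0x2e→b11/s3 MISS; vc=[]
#1 0x2e→b11/s3 L1-HIT; vc=[]
#2 0x3e→b15/s3 MISS; vc=[11]
#3 0x2d→b11/s3 VC-HIT; vc=[15]
#4 0x4b→b18/s2 MISS; vc=[15]
#5 0x19→b6/s2 MISS; vc=[15,18]
#6 0x2d→b11/s3 L1-HIT; vc=[15,18]
#7 0x2d→b11/s3 L1-HIT; vc=[15,18]
#8 0x2e→b11/s3 L1-HIT; vc=[15,18]
#9 0x29→b10/s2 MISS; vc=[15,18,6]
#10 0x78→b30/s2 MISS; vc=[15,18,6,10]
#11 0x48→b18/s2 VC-HIT; vc=[15,30,6,10]
#12 0x49→b18/s2 L1-HIT; vc=[15,30,6,10]
#13 0x19→b6/s2 VC-HIT; vc=[15,30,18,10]
#14 0x3e→b15/s3 VC-HIT; vc=[11,30,18,10]

OUTCOME = MISS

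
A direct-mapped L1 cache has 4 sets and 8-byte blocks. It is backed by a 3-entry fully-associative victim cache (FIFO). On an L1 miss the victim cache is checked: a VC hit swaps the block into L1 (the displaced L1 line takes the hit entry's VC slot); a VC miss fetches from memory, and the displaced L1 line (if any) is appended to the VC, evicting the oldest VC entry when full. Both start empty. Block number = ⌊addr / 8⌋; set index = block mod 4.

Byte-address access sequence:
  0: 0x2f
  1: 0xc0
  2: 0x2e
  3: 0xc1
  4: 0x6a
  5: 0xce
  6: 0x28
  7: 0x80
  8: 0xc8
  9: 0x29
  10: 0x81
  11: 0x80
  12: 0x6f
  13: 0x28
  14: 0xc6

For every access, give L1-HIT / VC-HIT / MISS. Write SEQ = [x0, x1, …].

#0 0x2f→b5/s1 MISS; vc=[]
#1 0xc0→b24/s0 MISS; vc=[]
#2 0x2e→b5/s1 L1-HIT; vc=[]
#3 0xc1→b24/s0 L1-HIT; vc=[]
#4 0x6a→b13/s1 MISS; vc=[5]
#5 0xce→b25/s1 MISS; vc=[5,13]
#6 0x28→b5/s1 VC-HIT; vc=[25,13]
#7 0x80→b16/s0 MISS; vc=[25,13,24]
#8 0xc8→b25/s1 VC-HIT; vc=[5,13,24]
#9 0x29→b5/s1 VC-HIT; vc=[25,13,24]
#10 0x81→b16/s0 L1-HIT; vc=[25,13,24]
#11 0x80→b16/s0 L1-HIT; vc=[25,13,24]
#12 0x6f→b13/s1 VC-HIT; vc=[25,5,24]
#13 0x28→b5/s1 VC-HIT; vc=[25,13,24]
#14 0xc6→b24/s0 VC-HIT; vc=[25,13,16]

SEQ = [MISS, MISS, L1-HIT, L1-HIT, MISS, MISS, VC-HIT, MISS, VC-HIT, VC-HIT, L1-HIT, L1-HIT, VC-HIT, VC-HIT, VC-HIT]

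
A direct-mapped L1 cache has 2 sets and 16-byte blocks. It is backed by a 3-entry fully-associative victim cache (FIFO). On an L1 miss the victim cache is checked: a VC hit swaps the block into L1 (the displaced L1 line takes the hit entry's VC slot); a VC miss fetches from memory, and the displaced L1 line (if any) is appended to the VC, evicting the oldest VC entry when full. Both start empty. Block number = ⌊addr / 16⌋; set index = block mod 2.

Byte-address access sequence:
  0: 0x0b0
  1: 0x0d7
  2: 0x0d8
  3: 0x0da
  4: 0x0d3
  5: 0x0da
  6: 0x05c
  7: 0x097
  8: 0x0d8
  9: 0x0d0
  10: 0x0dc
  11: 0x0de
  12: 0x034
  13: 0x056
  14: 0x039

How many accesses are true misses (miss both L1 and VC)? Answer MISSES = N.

MISSES = 5

#0 0xb0→b11/s1 MISS; vc=[]
#1 0xd7→b13/s1 MISS; vc=[11]
#2 0xd8→b13/s1 L1-HIT; vc=[11]
#3 0xda→b13/s1 L1-HIT; vc=[11]
#4 0xd3→b13/s1 L1-HIT; vc=[11]
#5 0xda→b13/s1 L1-HIT; vc=[11]
#6 0x5c→b5/s1 MISS; vc=[11,13]
#7 0x97→b9/s1 MISS; vc=[11,13,5]
#8 0xd8→b13/s1 VC-HIT; vc=[11,9,5]
#9 0xd0→b13/s1 L1-HIT; vc=[11,9,5]
#10 0xdc→b13/s1 L1-HIT; vc=[11,9,5]
#11 0xde→b13/s1 L1-HIT; vc=[11,9,5]
#12 0x34→b3/s1 MISS; vc=[9,5,13]
#13 0x56→b5/s1 VC-HIT; vc=[9,3,13]
#14 0x39→b3/s1 VC-HIT; vc=[9,5,13]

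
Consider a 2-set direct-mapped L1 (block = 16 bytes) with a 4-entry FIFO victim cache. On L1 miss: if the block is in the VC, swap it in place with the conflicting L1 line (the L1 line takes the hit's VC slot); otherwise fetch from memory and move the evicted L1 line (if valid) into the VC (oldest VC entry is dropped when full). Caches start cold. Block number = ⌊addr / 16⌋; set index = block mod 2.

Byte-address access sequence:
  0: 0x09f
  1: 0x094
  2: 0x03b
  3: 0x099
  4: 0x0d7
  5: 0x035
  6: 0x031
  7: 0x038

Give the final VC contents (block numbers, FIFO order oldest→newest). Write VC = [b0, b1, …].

VC = [13, 9]

#0 0x9f→b9/s1 MISS; vc=[]
#1 0x94→b9/s1 L1-HIT; vc=[]
#2 0x3b→b3/s1 MISS; vc=[9]
#3 0x99→b9/s1 VC-HIT; vc=[3]
#4 0xd7→b13/s1 MISS; vc=[3,9]
#5 0x35→b3/s1 VC-HIT; vc=[13,9]
#6 0x31→b3/s1 L1-HIT; vc=[13,9]
#7 0x38→b3/s1 L1-HIT; vc=[13,9]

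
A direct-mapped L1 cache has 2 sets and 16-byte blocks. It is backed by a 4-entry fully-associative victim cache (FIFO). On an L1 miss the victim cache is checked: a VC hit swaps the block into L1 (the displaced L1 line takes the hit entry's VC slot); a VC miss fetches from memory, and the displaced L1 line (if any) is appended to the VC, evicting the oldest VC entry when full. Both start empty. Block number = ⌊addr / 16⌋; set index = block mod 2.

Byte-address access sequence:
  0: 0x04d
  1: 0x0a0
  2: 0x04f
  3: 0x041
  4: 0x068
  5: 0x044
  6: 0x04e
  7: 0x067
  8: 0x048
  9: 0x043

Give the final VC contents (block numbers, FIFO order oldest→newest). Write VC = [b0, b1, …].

  [0] addr=0x4d blk=4 s=0: MISS | VC []
  [1] addr=0xa0 blk=10 s=0: MISS | VC [4]
  [2] addr=0x4f blk=4 s=0: VC-HIT | VC [10]
  [3] addr=0x41 blk=4 s=0: L1-HIT | VC [10]
  [4] addr=0x68 blk=6 s=0: MISS | VC [10, 4]
  [5] addr=0x44 blk=4 s=0: VC-HIT | VC [10, 6]
  [6] addr=0x4e blk=4 s=0: L1-HIT | VC [10, 6]
  [7] addr=0x67 blk=6 s=0: VC-HIT | VC [10, 4]
  [8] addr=0x48 blk=4 s=0: VC-HIT | VC [10, 6]
  [9] addr=0x43 blk=4 s=0: L1-HIT | VC [10, 6]

VC = [10, 6]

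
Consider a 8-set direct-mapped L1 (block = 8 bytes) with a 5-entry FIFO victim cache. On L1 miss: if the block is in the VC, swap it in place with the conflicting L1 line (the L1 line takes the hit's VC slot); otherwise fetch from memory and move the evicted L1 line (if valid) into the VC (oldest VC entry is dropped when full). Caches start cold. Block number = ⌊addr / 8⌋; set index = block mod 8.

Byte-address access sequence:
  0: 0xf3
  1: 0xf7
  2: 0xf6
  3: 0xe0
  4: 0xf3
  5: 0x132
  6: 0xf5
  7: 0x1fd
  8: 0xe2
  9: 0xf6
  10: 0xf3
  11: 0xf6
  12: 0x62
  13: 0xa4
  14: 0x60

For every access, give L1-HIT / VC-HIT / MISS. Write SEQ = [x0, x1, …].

SEQ = [MISS, L1-HIT, L1-HIT, MISS, L1-HIT, MISS, VC-HIT, MISS, L1-HIT, L1-HIT, L1-HIT, L1-HIT, MISS, MISS, VC-HIT]

0: 0xf3 (blk 30, set 6) → MISS  vc=[]
1: 0xf7 (blk 30, set 6) → L1-HIT  vc=[]
2: 0xf6 (blk 30, set 6) → L1-HIT  vc=[]
3: 0xe0 (blk 28, set 4) → MISS  vc=[]
4: 0xf3 (blk 30, set 6) → L1-HIT  vc=[]
5: 0x132 (blk 38, set 6) → MISS  vc=[30]
6: 0xf5 (blk 30, set 6) → VC-HIT  vc=[38]
7: 0x1fd (blk 63, set 7) → MISS  vc=[38]
8: 0xe2 (blk 28, set 4) → L1-HIT  vc=[38]
9: 0xf6 (blk 30, set 6) → L1-HIT  vc=[38]
10: 0xf3 (blk 30, set 6) → L1-HIT  vc=[38]
11: 0xf6 (blk 30, set 6) → L1-HIT  vc=[38]
12: 0x62 (blk 12, set 4) → MISS  vc=[38, 28]
13: 0xa4 (blk 20, set 4) → MISS  vc=[38, 28, 12]
14: 0x60 (blk 12, set 4) → VC-HIT  vc=[38, 28, 20]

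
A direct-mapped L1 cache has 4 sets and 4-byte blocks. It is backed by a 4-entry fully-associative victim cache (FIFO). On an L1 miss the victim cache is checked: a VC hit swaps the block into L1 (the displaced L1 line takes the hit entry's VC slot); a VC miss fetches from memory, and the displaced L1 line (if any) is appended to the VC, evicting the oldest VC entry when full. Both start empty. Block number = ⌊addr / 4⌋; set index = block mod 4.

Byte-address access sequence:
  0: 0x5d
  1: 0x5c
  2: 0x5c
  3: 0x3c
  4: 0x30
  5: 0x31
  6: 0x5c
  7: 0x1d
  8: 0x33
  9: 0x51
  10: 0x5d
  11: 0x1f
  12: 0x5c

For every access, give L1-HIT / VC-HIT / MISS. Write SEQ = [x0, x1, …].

SEQ = [MISS, L1-HIT, L1-HIT, MISS, MISS, L1-HIT, VC-HIT, MISS, L1-HIT, MISS, VC-HIT, VC-HIT, VC-HIT]

  [0] addr=0x5d blk=23 s=3: MISS | VC []
  [1] addr=0x5c blk=23 s=3: L1-HIT | VC []
  [2] addr=0x5c blk=23 s=3: L1-HIT | VC []
  [3] addr=0x3c blk=15 s=3: MISS | VC [23]
  [4] addr=0x30 blk=12 s=0: MISS | VC [23]
  [5] addr=0x31 blk=12 s=0: L1-HIT | VC [23]
  [6] addr=0x5c blk=23 s=3: VC-HIT | VC [15]
  [7] addr=0x1d blk=7 s=3: MISS | VC [15, 23]
  [8] addr=0x33 blk=12 s=0: L1-HIT | VC [15, 23]
  [9] addr=0x51 blk=20 s=0: MISS | VC [15, 23, 12]
  [10] addr=0x5d blk=23 s=3: VC-HIT | VC [15, 7, 12]
  [11] addr=0x1f blk=7 s=3: VC-HIT | VC [15, 23, 12]
  [12] addr=0x5c blk=23 s=3: VC-HIT | VC [15, 7, 12]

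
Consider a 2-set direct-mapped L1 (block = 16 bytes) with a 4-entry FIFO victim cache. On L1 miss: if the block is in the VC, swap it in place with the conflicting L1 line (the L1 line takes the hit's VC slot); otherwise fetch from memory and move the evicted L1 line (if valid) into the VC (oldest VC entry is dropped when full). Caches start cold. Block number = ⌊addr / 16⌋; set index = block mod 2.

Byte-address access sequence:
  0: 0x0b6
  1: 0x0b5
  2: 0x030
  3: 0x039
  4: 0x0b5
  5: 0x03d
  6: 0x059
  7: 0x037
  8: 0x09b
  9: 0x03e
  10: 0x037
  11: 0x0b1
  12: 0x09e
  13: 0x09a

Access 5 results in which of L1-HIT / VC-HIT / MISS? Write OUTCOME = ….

OUTCOME = VC-HIT

#0 0xb6→b11/s1 MISS; vc=[]
#1 0xb5→b11/s1 L1-HIT; vc=[]
#2 0x30→b3/s1 MISS; vc=[11]
#3 0x39→b3/s1 L1-HIT; vc=[11]
#4 0xb5→b11/s1 VC-HIT; vc=[3]
#5 0x3d→b3/s1 VC-HIT; vc=[11]
#6 0x59→b5/s1 MISS; vc=[11,3]
#7 0x37→b3/s1 VC-HIT; vc=[11,5]
#8 0x9b→b9/s1 MISS; vc=[11,5,3]
#9 0x3e→b3/s1 VC-HIT; vc=[11,5,9]
#10 0x37→b3/s1 L1-HIT; vc=[11,5,9]
#11 0xb1→b11/s1 VC-HIT; vc=[3,5,9]
#12 0x9e→b9/s1 VC-HIT; vc=[3,5,11]
#13 0x9a→b9/s1 L1-HIT; vc=[3,5,11]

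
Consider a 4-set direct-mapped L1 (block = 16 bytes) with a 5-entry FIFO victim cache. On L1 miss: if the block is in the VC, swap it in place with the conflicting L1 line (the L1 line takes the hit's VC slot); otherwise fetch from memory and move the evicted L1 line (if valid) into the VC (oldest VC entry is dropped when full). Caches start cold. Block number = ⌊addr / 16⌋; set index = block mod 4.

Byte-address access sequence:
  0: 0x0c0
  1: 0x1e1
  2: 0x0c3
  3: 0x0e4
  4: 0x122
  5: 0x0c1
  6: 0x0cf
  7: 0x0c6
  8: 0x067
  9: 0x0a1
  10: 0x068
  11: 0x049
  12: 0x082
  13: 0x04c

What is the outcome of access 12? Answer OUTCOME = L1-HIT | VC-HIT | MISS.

OUTCOME = MISS

  [0] addr=0xc0 blk=12 s=0: MISS | VC []
  [1] addr=0x1e1 blk=30 s=2: MISS | VC []
  [2] addr=0xc3 blk=12 s=0: L1-HIT | VC []
  [3] addr=0xe4 blk=14 s=2: MISS | VC [30]
  [4] addr=0x122 blk=18 s=2: MISS | VC [30, 14]
  [5] addr=0xc1 blk=12 s=0: L1-HIT | VC [30, 14]
  [6] addr=0xcf blk=12 s=0: L1-HIT | VC [30, 14]
  [7] addr=0xc6 blk=12 s=0: L1-HIT | VC [30, 14]
  [8] addr=0x67 blk=6 s=2: MISS | VC [30, 14, 18]
  [9] addr=0xa1 blk=10 s=2: MISS | VC [30, 14, 18, 6]
  [10] addr=0x68 blk=6 s=2: VC-HIT | VC [30, 14, 18, 10]
  [11] addr=0x49 blk=4 s=0: MISS | VC [30, 14, 18, 10, 12]
  [12] addr=0x82 blk=8 s=0: MISS | VC [14, 18, 10, 12, 4]
  [13] addr=0x4c blk=4 s=0: VC-HIT | VC [14, 18, 10, 12, 8]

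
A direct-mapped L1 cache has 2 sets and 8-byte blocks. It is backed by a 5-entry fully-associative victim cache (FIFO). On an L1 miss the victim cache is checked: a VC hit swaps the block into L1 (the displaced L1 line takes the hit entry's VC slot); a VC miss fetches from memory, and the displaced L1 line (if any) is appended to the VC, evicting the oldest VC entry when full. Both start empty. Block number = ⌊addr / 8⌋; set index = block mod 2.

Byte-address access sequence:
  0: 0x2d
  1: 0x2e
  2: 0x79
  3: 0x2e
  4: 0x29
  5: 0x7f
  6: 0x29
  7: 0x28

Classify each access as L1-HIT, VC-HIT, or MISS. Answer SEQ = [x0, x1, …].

SEQ = [MISS, L1-HIT, MISS, VC-HIT, L1-HIT, VC-HIT, VC-HIT, L1-HIT]

0: 0x2d (blk 5, set 1) → MISS  vc=[]
1: 0x2e (blk 5, set 1) → L1-HIT  vc=[]
2: 0x79 (blk 15, set 1) → MISS  vc=[5]
3: 0x2e (blk 5, set 1) → VC-HIT  vc=[15]
4: 0x29 (blk 5, set 1) → L1-HIT  vc=[15]
5: 0x7f (blk 15, set 1) → VC-HIT  vc=[5]
6: 0x29 (blk 5, set 1) → VC-HIT  vc=[15]
7: 0x28 (blk 5, set 1) → L1-HIT  vc=[15]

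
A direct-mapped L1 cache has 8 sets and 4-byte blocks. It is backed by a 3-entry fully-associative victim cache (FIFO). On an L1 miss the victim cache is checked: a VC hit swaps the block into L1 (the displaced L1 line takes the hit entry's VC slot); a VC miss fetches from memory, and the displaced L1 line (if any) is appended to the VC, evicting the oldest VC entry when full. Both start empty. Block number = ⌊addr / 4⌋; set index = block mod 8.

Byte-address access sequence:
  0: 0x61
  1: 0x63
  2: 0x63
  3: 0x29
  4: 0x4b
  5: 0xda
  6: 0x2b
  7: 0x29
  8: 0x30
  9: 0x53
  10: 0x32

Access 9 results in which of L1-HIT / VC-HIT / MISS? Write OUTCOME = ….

#0 0x61→b24/s0 MISS; vc=[]
#1 0x63→b24/s0 L1-HIT; vc=[]
#2 0x63→b24/s0 L1-HIT; vc=[]
#3 0x29→b10/s2 MISS; vc=[]
#4 0x4b→b18/s2 MISS; vc=[10]
#5 0xda→b54/s6 MISS; vc=[10]
#6 0x2b→b10/s2 VC-HIT; vc=[18]
#7 0x29→b10/s2 L1-HIT; vc=[18]
#8 0x30→b12/s4 MISS; vc=[18]
#9 0x53→b20/s4 MISS; vc=[18,12]
#10 0x32→b12/s4 VC-HIT; vc=[18,20]

OUTCOME = MISS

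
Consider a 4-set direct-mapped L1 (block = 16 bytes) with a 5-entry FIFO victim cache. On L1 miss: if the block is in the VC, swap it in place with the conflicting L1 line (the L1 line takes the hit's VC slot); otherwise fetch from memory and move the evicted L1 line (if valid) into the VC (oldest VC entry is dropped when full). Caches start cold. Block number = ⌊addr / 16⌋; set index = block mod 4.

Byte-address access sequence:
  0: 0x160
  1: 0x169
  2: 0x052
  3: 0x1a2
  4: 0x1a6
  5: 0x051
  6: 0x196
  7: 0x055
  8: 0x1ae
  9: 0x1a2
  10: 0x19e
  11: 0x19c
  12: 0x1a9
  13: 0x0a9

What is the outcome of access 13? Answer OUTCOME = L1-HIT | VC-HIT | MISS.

OUTCOME = MISS

#0 0x160→b22/s2 MISS; vc=[]
#1 0x169→b22/s2 L1-HIT; vc=[]
#2 0x52→b5/s1 MISS; vc=[]
#3 0x1a2→b26/s2 MISS; vc=[22]
#4 0x1a6→b26/s2 L1-HIT; vc=[22]
#5 0x51→b5/s1 L1-HIT; vc=[22]
#6 0x196→b25/s1 MISS; vc=[22,5]
#7 0x55→b5/s1 VC-HIT; vc=[22,25]
#8 0x1ae→b26/s2 L1-HIT; vc=[22,25]
#9 0x1a2→b26/s2 L1-HIT; vc=[22,25]
#10 0x19e→b25/s1 VC-HIT; vc=[22,5]
#11 0x19c→b25/s1 L1-HIT; vc=[22,5]
#12 0x1a9→b26/s2 L1-HIT; vc=[22,5]
#13 0xa9→b10/s2 MISS; vc=[22,5,26]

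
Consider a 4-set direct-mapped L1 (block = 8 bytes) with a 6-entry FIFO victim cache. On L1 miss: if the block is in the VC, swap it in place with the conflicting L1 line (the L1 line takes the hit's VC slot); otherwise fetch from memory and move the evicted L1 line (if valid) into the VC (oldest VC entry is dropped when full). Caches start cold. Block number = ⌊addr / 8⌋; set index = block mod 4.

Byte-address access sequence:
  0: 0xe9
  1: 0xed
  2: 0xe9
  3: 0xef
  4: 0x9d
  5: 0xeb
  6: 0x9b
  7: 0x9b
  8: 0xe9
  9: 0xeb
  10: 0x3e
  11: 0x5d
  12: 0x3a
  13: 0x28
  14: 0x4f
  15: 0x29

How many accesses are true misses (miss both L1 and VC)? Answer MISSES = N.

#0 0xe9→b29/s1 MISS; vc=[]
#1 0xed→b29/s1 L1-HIT; vc=[]
#2 0xe9→b29/s1 L1-HIT; vc=[]
#3 0xef→b29/s1 L1-HIT; vc=[]
#4 0x9d→b19/s3 MISS; vc=[]
#5 0xeb→b29/s1 L1-HIT; vc=[]
#6 0x9b→b19/s3 L1-HIT; vc=[]
#7 0x9b→b19/s3 L1-HIT; vc=[]
#8 0xe9→b29/s1 L1-HIT; vc=[]
#9 0xeb→b29/s1 L1-HIT; vc=[]
#10 0x3e→b7/s3 MISS; vc=[19]
#11 0x5d→b11/s3 MISS; vc=[19,7]
#12 0x3a→b7/s3 VC-HIT; vc=[19,11]
#13 0x28→b5/s1 MISS; vc=[19,11,29]
#14 0x4f→b9/s1 MISS; vc=[19,11,29,5]
#15 0x29→b5/s1 VC-HIT; vc=[19,11,29,9]

MISSES = 6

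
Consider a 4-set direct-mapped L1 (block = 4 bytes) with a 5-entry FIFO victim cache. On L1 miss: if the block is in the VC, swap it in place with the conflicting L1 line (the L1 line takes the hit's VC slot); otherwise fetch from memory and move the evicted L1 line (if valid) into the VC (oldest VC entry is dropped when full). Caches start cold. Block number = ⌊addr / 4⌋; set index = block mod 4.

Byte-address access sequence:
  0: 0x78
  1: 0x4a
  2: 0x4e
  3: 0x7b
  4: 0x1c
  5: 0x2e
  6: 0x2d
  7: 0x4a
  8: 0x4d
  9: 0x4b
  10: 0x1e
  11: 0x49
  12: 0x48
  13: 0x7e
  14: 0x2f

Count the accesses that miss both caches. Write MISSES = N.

MISSES = 6

  [0] addr=0x78 blk=30 s=2: MISS | VC []
  [1] addr=0x4a blk=18 s=2: MISS | VC [30]
  [2] addr=0x4e blk=19 s=3: MISS | VC [30]
  [3] addr=0x7b blk=30 s=2: VC-HIT | VC [18]
  [4] addr=0x1c blk=7 s=3: MISS | VC [18, 19]
  [5] addr=0x2e blk=11 s=3: MISS | VC [18, 19, 7]
  [6] addr=0x2d blk=11 s=3: L1-HIT | VC [18, 19, 7]
  [7] addr=0x4a blk=18 s=2: VC-HIT | VC [30, 19, 7]
  [8] addr=0x4d blk=19 s=3: VC-HIT | VC [30, 11, 7]
  [9] addr=0x4b blk=18 s=2: L1-HIT | VC [30, 11, 7]
  [10] addr=0x1e blk=7 s=3: VC-HIT | VC [30, 11, 19]
  [11] addr=0x49 blk=18 s=2: L1-HIT | VC [30, 11, 19]
  [12] addr=0x48 blk=18 s=2: L1-HIT | VC [30, 11, 19]
  [13] addr=0x7e blk=31 s=3: MISS | VC [30, 11, 19, 7]
  [14] addr=0x2f blk=11 s=3: VC-HIT | VC [30, 31, 19, 7]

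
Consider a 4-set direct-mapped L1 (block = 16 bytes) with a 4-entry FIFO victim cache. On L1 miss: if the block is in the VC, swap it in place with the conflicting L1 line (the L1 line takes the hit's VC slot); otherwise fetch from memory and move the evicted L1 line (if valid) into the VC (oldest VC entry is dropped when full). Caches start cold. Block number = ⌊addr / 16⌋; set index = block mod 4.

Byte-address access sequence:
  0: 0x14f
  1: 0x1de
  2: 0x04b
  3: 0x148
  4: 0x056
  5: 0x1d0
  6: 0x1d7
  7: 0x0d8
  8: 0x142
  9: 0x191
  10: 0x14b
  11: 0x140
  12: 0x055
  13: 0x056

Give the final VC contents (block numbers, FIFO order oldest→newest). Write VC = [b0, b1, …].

0: 0x14f (blk 20, set 0) → MISS  vc=[]
1: 0x1de (blk 29, set 1) → MISS  vc=[]
2: 0x4b (blk 4, set 0) → MISS  vc=[20]
3: 0x148 (blk 20, set 0) → VC-HIT  vc=[4]
4: 0x56 (blk 5, set 1) → MISS  vc=[4, 29]
5: 0x1d0 (blk 29, set 1) → VC-HIT  vc=[4, 5]
6: 0x1d7 (blk 29, set 1) → L1-HIT  vc=[4, 5]
7: 0xd8 (blk 13, set 1) → MISS  vc=[4, 5, 29]
8: 0x142 (blk 20, set 0) → L1-HIT  vc=[4, 5, 29]
9: 0x191 (blk 25, set 1) → MISS  vc=[4, 5, 29, 13]
10: 0x14b (blk 20, set 0) → L1-HIT  vc=[4, 5, 29, 13]
11: 0x140 (blk 20, set 0) → L1-HIT  vc=[4, 5, 29, 13]
12: 0x55 (blk 5, set 1) → VC-HIT  vc=[4, 25, 29, 13]
13: 0x56 (blk 5, set 1) → L1-HIT  vc=[4, 25, 29, 13]

VC = [4, 25, 29, 13]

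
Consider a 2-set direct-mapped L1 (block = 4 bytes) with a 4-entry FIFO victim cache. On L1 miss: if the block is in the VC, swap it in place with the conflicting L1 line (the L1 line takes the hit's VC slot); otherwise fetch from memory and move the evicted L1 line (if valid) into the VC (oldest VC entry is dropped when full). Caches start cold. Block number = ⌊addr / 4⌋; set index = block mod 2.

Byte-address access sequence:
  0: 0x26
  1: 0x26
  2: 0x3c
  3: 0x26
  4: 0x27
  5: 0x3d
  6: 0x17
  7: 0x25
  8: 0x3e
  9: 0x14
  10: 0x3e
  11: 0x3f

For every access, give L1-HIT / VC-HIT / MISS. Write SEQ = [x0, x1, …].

SEQ = [MISS, L1-HIT, MISS, VC-HIT, L1-HIT, VC-HIT, MISS, VC-HIT, VC-HIT, VC-HIT, VC-HIT, L1-HIT]

#0 0x26→b9/s1 MISS; vc=[]
#1 0x26→b9/s1 L1-HIT; vc=[]
#2 0x3c→b15/s1 MISS; vc=[9]
#3 0x26→b9/s1 VC-HIT; vc=[15]
#4 0x27→b9/s1 L1-HIT; vc=[15]
#5 0x3d→b15/s1 VC-HIT; vc=[9]
#6 0x17→b5/s1 MISS; vc=[9,15]
#7 0x25→b9/s1 VC-HIT; vc=[5,15]
#8 0x3e→b15/s1 VC-HIT; vc=[5,9]
#9 0x14→b5/s1 VC-HIT; vc=[15,9]
#10 0x3e→b15/s1 VC-HIT; vc=[5,9]
#11 0x3f→b15/s1 L1-HIT; vc=[5,9]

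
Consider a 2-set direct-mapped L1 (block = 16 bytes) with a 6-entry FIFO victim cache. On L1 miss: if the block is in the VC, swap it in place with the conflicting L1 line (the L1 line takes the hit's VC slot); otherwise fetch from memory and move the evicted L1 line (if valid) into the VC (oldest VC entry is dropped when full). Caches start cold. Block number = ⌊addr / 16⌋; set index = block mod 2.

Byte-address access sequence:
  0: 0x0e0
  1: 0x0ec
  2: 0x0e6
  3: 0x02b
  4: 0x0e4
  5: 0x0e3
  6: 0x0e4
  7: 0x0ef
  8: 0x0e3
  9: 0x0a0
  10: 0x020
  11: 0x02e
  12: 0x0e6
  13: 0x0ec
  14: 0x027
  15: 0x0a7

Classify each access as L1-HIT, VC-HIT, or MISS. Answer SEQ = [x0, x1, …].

#0 0xe0→b14/s0 MISS; vc=[]
#1 0xec→b14/s0 L1-HIT; vc=[]
#2 0xe6→b14/s0 L1-HIT; vc=[]
#3 0x2b→b2/s0 MISS; vc=[14]
#4 0xe4→b14/s0 VC-HIT; vc=[2]
#5 0xe3→b14/s0 L1-HIT; vc=[2]
#6 0xe4→b14/s0 L1-HIT; vc=[2]
#7 0xef→b14/s0 L1-HIT; vc=[2]
#8 0xe3→b14/s0 L1-HIT; vc=[2]
#9 0xa0→b10/s0 MISS; vc=[2,14]
#10 0x20→b2/s0 VC-HIT; vc=[10,14]
#11 0x2e→b2/s0 L1-HIT; vc=[10,14]
#12 0xe6→b14/s0 VC-HIT; vc=[10,2]
#13 0xec→b14/s0 L1-HIT; vc=[10,2]
#14 0x27→b2/s0 VC-HIT; vc=[10,14]
#15 0xa7→b10/s0 VC-HIT; vc=[2,14]

SEQ = [MISS, L1-HIT, L1-HIT, MISS, VC-HIT, L1-HIT, L1-HIT, L1-HIT, L1-HIT, MISS, VC-HIT, L1-HIT, VC-HIT, L1-HIT, VC-HIT, VC-HIT]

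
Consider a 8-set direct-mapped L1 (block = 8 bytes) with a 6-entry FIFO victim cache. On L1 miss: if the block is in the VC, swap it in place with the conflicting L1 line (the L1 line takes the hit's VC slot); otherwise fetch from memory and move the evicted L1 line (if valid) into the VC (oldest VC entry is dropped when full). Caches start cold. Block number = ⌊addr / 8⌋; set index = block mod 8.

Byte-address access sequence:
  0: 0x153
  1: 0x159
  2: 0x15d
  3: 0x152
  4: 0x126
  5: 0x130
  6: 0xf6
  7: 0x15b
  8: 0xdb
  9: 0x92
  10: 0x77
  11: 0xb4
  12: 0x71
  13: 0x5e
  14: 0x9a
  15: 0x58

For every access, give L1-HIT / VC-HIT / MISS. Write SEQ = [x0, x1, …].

0: 0x153 (blk 42, set 2) → MISS  vc=[]
1: 0x159 (blk 43, set 3) → MISS  vc=[]
2: 0x15d (blk 43, set 3) → L1-HIT  vc=[]
3: 0x152 (blk 42, set 2) → L1-HIT  vc=[]
4: 0x126 (blk 36, set 4) → MISS  vc=[]
5: 0x130 (blk 38, set 6) → MISS  vc=[]
6: 0xf6 (blk 30, set 6) → MISS  vc=[38]
7: 0x15b (blk 43, set 3) → L1-HIT  vc=[38]
8: 0xdb (blk 27, set 3) → MISS  vc=[38, 43]
9: 0x92 (blk 18, set 2) → MISS  vc=[38, 43, 42]
10: 0x77 (blk 14, set 6) → MISS  vc=[38, 43, 42, 30]
11: 0xb4 (blk 22, set 6) → MISS  vc=[38, 43, 42, 30, 14]
12: 0x71 (blk 14, set 6) → VC-HIT  vc=[38, 43, 42, 30, 22]
13: 0x5e (blk 11, set 3) → MISS  vc=[38, 43, 42, 30, 22, 27]
14: 0x9a (blk 19, set 3) → MISS  vc=[43, 42, 30, 22, 27, 11]
15: 0x58 (blk 11, set 3) → VC-HIT  vc=[43, 42, 30, 22, 27, 19]

SEQ = [MISS, MISS, L1-HIT, L1-HIT, MISS, MISS, MISS, L1-HIT, MISS, MISS, MISS, MISS, VC-HIT, MISS, MISS, VC-HIT]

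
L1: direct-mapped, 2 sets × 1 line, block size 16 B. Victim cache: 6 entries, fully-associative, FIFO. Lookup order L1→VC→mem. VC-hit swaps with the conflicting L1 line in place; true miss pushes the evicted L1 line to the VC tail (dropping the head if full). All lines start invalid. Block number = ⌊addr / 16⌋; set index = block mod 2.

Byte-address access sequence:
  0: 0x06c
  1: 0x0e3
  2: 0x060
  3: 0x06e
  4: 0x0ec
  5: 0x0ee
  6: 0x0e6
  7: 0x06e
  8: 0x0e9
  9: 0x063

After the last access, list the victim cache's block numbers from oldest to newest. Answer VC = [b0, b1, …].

#0 0x6c→b6/s0 MISS; vc=[]
#1 0xe3→b14/s0 MISS; vc=[6]
#2 0x60→b6/s0 VC-HIT; vc=[14]
#3 0x6e→b6/s0 L1-HIT; vc=[14]
#4 0xec→b14/s0 VC-HIT; vc=[6]
#5 0xee→b14/s0 L1-HIT; vc=[6]
#6 0xe6→b14/s0 L1-HIT; vc=[6]
#7 0x6e→b6/s0 VC-HIT; vc=[14]
#8 0xe9→b14/s0 VC-HIT; vc=[6]
#9 0x63→b6/s0 VC-HIT; vc=[14]

VC = [14]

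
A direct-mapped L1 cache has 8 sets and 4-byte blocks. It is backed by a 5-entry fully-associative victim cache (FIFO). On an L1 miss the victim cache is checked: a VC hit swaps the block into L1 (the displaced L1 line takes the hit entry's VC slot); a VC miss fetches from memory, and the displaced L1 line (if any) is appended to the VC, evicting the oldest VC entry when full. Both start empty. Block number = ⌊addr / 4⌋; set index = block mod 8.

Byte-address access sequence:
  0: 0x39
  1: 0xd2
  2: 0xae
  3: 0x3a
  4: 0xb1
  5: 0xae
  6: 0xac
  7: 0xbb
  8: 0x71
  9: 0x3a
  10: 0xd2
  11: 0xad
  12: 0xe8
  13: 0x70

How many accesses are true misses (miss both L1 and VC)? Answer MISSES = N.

MISSES = 7

0: 0x39 (blk 14, set 6) → MISS  vc=[]
1: 0xd2 (blk 52, set 4) → MISS  vc=[]
2: 0xae (blk 43, set 3) → MISS  vc=[]
3: 0x3a (blk 14, set 6) → L1-HIT  vc=[]
4: 0xb1 (blk 44, set 4) → MISS  vc=[52]
5: 0xae (blk 43, set 3) → L1-HIT  vc=[52]
6: 0xac (blk 43, set 3) → L1-HIT  vc=[52]
7: 0xbb (blk 46, set 6) → MISS  vc=[52, 14]
8: 0x71 (blk 28, set 4) → MISS  vc=[52, 14, 44]
9: 0x3a (blk 14, set 6) → VC-HIT  vc=[52, 46, 44]
10: 0xd2 (blk 52, set 4) → VC-HIT  vc=[28, 46, 44]
11: 0xad (blk 43, set 3) → L1-HIT  vc=[28, 46, 44]
12: 0xe8 (blk 58, set 2) → MISS  vc=[28, 46, 44]
13: 0x70 (blk 28, set 4) → VC-HIT  vc=[52, 46, 44]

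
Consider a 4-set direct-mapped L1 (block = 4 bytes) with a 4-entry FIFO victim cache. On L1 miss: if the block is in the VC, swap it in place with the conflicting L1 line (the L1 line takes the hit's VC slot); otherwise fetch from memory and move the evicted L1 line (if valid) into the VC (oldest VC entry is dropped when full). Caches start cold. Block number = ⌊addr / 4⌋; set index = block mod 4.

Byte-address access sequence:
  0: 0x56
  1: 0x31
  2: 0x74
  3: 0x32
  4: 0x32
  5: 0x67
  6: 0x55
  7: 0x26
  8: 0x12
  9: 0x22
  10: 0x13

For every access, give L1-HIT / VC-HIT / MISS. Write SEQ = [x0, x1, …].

SEQ = [MISS, MISS, MISS, L1-HIT, L1-HIT, MISS, VC-HIT, MISS, MISS, MISS, VC-HIT]

#0 0x56→b21/s1 MISS; vc=[]
#1 0x31→b12/s0 MISS; vc=[]
#2 0x74→b29/s1 MISS; vc=[21]
#3 0x32→b12/s0 L1-HIT; vc=[21]
#4 0x32→b12/s0 L1-HIT; vc=[21]
#5 0x67→b25/s1 MISS; vc=[21,29]
#6 0x55→b21/s1 VC-HIT; vc=[25,29]
#7 0x26→b9/s1 MISS; vc=[25,29,21]
#8 0x12→b4/s0 MISS; vc=[25,29,21,12]
#9 0x22→b8/s0 MISS; vc=[29,21,12,4]
#10 0x13→b4/s0 VC-HIT; vc=[29,21,12,8]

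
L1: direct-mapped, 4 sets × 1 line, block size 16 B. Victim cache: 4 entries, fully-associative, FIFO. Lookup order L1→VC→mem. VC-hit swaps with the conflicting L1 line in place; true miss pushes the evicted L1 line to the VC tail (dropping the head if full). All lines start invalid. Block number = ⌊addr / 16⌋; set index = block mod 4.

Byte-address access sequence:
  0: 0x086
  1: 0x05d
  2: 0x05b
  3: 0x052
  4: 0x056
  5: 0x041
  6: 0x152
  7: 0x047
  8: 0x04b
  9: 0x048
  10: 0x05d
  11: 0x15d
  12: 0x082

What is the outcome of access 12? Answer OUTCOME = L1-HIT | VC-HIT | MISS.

0: 0x86 (blk 8, set 0) → MISS  vc=[]
1: 0x5d (blk 5, set 1) → MISS  vc=[]
2: 0x5b (blk 5, set 1) → L1-HIT  vc=[]
3: 0x52 (blk 5, set 1) → L1-HIT  vc=[]
4: 0x56 (blk 5, set 1) → L1-HIT  vc=[]
5: 0x41 (blk 4, set 0) → MISS  vc=[8]
6: 0x152 (blk 21, set 1) → MISS  vc=[8, 5]
7: 0x47 (blk 4, set 0) → L1-HIT  vc=[8, 5]
8: 0x4b (blk 4, set 0) → L1-HIT  vc=[8, 5]
9: 0x48 (blk 4, set 0) → L1-HIT  vc=[8, 5]
10: 0x5d (blk 5, set 1) → VC-HIT  vc=[8, 21]
11: 0x15d (blk 21, set 1) → VC-HIT  vc=[8, 5]
12: 0x82 (blk 8, set 0) → VC-HIT  vc=[4, 5]

OUTCOME = VC-HIT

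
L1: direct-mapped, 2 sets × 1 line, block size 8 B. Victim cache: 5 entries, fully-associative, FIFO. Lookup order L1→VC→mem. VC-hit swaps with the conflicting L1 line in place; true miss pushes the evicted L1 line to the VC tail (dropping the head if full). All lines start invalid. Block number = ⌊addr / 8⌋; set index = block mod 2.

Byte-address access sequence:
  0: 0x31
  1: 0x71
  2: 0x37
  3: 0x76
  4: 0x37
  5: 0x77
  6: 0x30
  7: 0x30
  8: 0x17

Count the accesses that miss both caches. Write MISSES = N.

  [0] addr=0x31 blk=6 s=0: MISS | VC []
  [1] addr=0x71 blk=14 s=0: MISS | VC [6]
  [2] addr=0x37 blk=6 s=0: VC-HIT | VC [14]
  [3] addr=0x76 blk=14 s=0: VC-HIT | VC [6]
  [4] addr=0x37 blk=6 s=0: VC-HIT | VC [14]
  [5] addr=0x77 blk=14 s=0: VC-HIT | VC [6]
  [6] addr=0x30 blk=6 s=0: VC-HIT | VC [14]
  [7] addr=0x30 blk=6 s=0: L1-HIT | VC [14]
  [8] addr=0x17 blk=2 s=0: MISS | VC [14, 6]

MISSES = 3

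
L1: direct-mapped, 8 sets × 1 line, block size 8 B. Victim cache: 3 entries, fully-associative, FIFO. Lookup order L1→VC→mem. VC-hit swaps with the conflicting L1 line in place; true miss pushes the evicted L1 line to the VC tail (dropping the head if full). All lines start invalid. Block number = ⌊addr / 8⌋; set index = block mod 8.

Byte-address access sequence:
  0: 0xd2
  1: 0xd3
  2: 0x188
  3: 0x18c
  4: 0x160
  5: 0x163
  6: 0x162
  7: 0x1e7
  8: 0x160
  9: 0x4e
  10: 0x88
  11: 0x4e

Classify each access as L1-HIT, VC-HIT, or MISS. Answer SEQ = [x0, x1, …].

0: 0xd2 (blk 26, set 2) → MISS  vc=[]
1: 0xd3 (blk 26, set 2) → L1-HIT  vc=[]
2: 0x188 (blk 49, set 1) → MISS  vc=[]
3: 0x18c (blk 49, set 1) → L1-HIT  vc=[]
4: 0x160 (blk 44, set 4) → MISS  vc=[]
5: 0x163 (blk 44, set 4) → L1-HIT  vc=[]
6: 0x162 (blk 44, set 4) → L1-HIT  vc=[]
7: 0x1e7 (blk 60, set 4) → MISS  vc=[44]
8: 0x160 (blk 44, set 4) → VC-HIT  vc=[60]
9: 0x4e (blk 9, set 1) → MISS  vc=[60, 49]
10: 0x88 (blk 17, set 1) → MISS  vc=[60, 49, 9]
11: 0x4e (blk 9, set 1) → VC-HIT  vc=[60, 49, 17]

SEQ = [MISS, L1-HIT, MISS, L1-HIT, MISS, L1-HIT, L1-HIT, MISS, VC-HIT, MISS, MISS, VC-HIT]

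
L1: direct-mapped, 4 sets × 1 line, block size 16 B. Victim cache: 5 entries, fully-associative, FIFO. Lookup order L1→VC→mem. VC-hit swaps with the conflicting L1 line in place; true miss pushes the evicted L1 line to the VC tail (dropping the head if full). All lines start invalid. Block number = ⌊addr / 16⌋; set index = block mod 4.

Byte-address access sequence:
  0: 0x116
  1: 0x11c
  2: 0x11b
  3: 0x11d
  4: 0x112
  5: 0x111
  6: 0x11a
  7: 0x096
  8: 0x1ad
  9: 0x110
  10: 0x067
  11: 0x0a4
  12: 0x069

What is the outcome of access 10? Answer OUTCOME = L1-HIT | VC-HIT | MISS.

  [0] addr=0x116 blk=17 s=1: MISS | VC []
  [1] addr=0x11c blk=17 s=1: L1-HIT | VC []
  [2] addr=0x11b blk=17 s=1: L1-HIT | VC []
  [3] addr=0x11d blk=17 s=1: L1-HIT | VC []
  [4] addr=0x112 blk=17 s=1: L1-HIT | VC []
  [5] addr=0x111 blk=17 s=1: L1-HIT | VC []
  [6] addr=0x11a blk=17 s=1: L1-HIT | VC []
  [7] addr=0x96 blk=9 s=1: MISS | VC [17]
  [8] addr=0x1ad blk=26 s=2: MISS | VC [17]
  [9] addr=0x110 blk=17 s=1: VC-HIT | VC [9]
  [10] addr=0x67 blk=6 s=2: MISS | VC [9, 26]
  [11] addr=0xa4 blk=10 s=2: MISS | VC [9, 26, 6]
  [12] addr=0x69 blk=6 s=2: VC-HIT | VC [9, 26, 10]

OUTCOME = MISS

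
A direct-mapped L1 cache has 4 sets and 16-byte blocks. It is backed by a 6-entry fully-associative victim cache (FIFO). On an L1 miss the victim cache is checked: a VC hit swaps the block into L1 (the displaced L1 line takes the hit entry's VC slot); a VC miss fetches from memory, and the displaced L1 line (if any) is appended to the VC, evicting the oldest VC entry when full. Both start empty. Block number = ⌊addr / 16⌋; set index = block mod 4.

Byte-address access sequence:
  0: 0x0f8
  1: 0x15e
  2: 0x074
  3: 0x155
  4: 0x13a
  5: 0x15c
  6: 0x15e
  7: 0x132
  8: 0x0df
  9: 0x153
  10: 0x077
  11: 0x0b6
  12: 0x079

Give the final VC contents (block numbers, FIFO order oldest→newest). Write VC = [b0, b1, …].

VC = [15, 19, 13, 11]

0: 0xf8 (blk 15, set 3) → MISS  vc=[]
1: 0x15e (blk 21, set 1) → MISS  vc=[]
2: 0x74 (blk 7, set 3) → MISS  vc=[15]
3: 0x155 (blk 21, set 1) → L1-HIT  vc=[15]
4: 0x13a (blk 19, set 3) → MISS  vc=[15, 7]
5: 0x15c (blk 21, set 1) → L1-HIT  vc=[15, 7]
6: 0x15e (blk 21, set 1) → L1-HIT  vc=[15, 7]
7: 0x132 (blk 19, set 3) → L1-HIT  vc=[15, 7]
8: 0xdf (blk 13, set 1) → MISS  vc=[15, 7, 21]
9: 0x153 (blk 21, set 1) → VC-HIT  vc=[15, 7, 13]
10: 0x77 (blk 7, set 3) → VC-HIT  vc=[15, 19, 13]
11: 0xb6 (blk 11, set 3) → MISS  vc=[15, 19, 13, 7]
12: 0x79 (blk 7, set 3) → VC-HIT  vc=[15, 19, 13, 11]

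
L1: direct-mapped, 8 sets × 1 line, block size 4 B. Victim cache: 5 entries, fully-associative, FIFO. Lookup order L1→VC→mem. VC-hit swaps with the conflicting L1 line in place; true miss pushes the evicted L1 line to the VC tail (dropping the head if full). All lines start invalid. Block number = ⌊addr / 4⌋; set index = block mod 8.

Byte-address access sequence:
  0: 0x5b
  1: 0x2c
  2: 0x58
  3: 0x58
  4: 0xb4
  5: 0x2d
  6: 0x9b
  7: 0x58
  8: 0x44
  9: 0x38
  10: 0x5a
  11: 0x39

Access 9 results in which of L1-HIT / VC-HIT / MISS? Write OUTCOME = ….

OUTCOME = MISS

  [0] addr=0x5b blk=22 s=6: MISS | VC []
  [1] addr=0x2c blk=11 s=3: MISS | VC []
  [2] addr=0x58 blk=22 s=6: L1-HIT | VC []
  [3] addr=0x58 blk=22 s=6: L1-HIT | VC []
  [4] addr=0xb4 blk=45 s=5: MISS | VC []
  [5] addr=0x2d blk=11 s=3: L1-HIT | VC []
  [6] addr=0x9b blk=38 s=6: MISS | VC [22]
  [7] addr=0x58 blk=22 s=6: VC-HIT | VC [38]
  [8] addr=0x44 blk=17 s=1: MISS | VC [38]
  [9] addr=0x38 blk=14 s=6: MISS | VC [38, 22]
  [10] addr=0x5a blk=22 s=6: VC-HIT | VC [38, 14]
  [11] addr=0x39 blk=14 s=6: VC-HIT | VC [38, 22]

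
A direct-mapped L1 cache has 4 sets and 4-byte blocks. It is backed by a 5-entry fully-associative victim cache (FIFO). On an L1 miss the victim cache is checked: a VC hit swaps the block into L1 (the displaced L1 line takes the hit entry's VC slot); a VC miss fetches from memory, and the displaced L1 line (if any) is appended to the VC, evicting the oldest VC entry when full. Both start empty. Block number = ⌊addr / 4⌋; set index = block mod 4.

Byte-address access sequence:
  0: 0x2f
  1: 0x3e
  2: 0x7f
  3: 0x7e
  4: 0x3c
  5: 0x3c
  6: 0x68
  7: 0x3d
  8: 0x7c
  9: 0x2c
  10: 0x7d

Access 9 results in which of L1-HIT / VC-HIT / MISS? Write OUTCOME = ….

#0 0x2f→b11/s3 MISS; vc=[]
#1 0x3e→b15/s3 MISS; vc=[11]
#2 0x7f→b31/s3 MISS; vc=[11,15]
#3 0x7e→b31/s3 L1-HIT; vc=[11,15]
#4 0x3c→b15/s3 VC-HIT; vc=[11,31]
#5 0x3c→b15/s3 L1-HIT; vc=[11,31]
#6 0x68→b26/s2 MISS; vc=[11,31]
#7 0x3d→b15/s3 L1-HIT; vc=[11,31]
#8 0x7c→b31/s3 VC-HIT; vc=[11,15]
#9 0x2c→b11/s3 VC-HIT; vc=[31,15]
#10 0x7d→b31/s3 VC-HIT; vc=[11,15]

OUTCOME = VC-HIT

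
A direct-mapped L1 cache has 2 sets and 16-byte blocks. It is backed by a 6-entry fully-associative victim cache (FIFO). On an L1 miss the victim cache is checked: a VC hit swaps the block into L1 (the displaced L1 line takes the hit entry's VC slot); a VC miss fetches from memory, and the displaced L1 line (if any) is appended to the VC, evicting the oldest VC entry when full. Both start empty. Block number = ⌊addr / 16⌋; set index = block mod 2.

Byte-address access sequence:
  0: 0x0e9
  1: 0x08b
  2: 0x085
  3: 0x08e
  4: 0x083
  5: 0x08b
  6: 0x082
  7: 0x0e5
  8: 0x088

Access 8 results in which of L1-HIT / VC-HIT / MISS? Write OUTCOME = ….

OUTCOME = VC-HIT

0: 0xe9 (blk 14, set 0) → MISS  vc=[]
1: 0x8b (blk 8, set 0) → MISS  vc=[14]
2: 0x85 (blk 8, set 0) → L1-HIT  vc=[14]
3: 0x8e (blk 8, set 0) → L1-HIT  vc=[14]
4: 0x83 (blk 8, set 0) → L1-HIT  vc=[14]
5: 0x8b (blk 8, set 0) → L1-HIT  vc=[14]
6: 0x82 (blk 8, set 0) → L1-HIT  vc=[14]
7: 0xe5 (blk 14, set 0) → VC-HIT  vc=[8]
8: 0x88 (blk 8, set 0) → VC-HIT  vc=[14]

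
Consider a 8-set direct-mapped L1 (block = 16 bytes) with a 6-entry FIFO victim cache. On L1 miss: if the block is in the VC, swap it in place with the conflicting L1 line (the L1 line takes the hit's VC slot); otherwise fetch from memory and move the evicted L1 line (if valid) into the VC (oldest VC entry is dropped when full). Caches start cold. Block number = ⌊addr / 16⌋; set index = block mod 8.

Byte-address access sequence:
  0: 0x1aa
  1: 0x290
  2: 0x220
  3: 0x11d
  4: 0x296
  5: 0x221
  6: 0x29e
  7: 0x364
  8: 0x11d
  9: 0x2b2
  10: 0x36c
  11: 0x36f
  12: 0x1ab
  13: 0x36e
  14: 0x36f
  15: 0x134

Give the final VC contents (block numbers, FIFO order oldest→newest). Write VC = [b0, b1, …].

VC = [34, 41, 43]

0: 0x1aa (blk 26, set 2) → MISS  vc=[]
1: 0x290 (blk 41, set 1) → MISS  vc=[]
2: 0x220 (blk 34, set 2) → MISS  vc=[26]
3: 0x11d (blk 17, set 1) → MISS  vc=[26, 41]
4: 0x296 (blk 41, set 1) → VC-HIT  vc=[26, 17]
5: 0x221 (blk 34, set 2) → L1-HIT  vc=[26, 17]
6: 0x29e (blk 41, set 1) → L1-HIT  vc=[26, 17]
7: 0x364 (blk 54, set 6) → MISS  vc=[26, 17]
8: 0x11d (blk 17, set 1) → VC-HIT  vc=[26, 41]
9: 0x2b2 (blk 43, set 3) → MISS  vc=[26, 41]
10: 0x36c (blk 54, set 6) → L1-HIT  vc=[26, 41]
11: 0x36f (blk 54, set 6) → L1-HIT  vc=[26, 41]
12: 0x1ab (blk 26, set 2) → VC-HIT  vc=[34, 41]
13: 0x36e (blk 54, set 6) → L1-HIT  vc=[34, 41]
14: 0x36f (blk 54, set 6) → L1-HIT  vc=[34, 41]
15: 0x134 (blk 19, set 3) → MISS  vc=[34, 41, 43]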